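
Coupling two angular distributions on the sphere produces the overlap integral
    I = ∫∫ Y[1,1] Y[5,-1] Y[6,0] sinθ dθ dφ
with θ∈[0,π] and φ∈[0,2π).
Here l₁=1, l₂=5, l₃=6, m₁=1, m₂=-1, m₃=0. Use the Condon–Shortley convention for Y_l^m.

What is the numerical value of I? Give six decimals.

0.158246

Checks pass: Σm=0; 12 even; l₃=6∈[4,6].
(2·1+1)(2·5+1)(2·6+1) = 429
Δ: 0! 2! 10! / 13! → 1/858
sum: t=0:+1/14400 = 1/14400
3j²(1 5 6; 0 0 0) = Δ·Π!·Σ² = 6/143  (sign +1)
sum: t=0:+1/34560 = 1/34560
3j²(1 5 6; 1 -1 0) = Δ·Π!·Σ² = 5/286  (sign +1)
combine: 4πI² = 429·6/143·5/286 = 45/143
take √, sign +1: I = 0.15824621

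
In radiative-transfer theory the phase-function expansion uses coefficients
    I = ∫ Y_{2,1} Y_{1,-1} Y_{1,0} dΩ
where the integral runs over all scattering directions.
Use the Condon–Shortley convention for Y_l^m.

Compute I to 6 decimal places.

-0.218510

m-sum 0 ✓  L=4 even ✓  1≤1≤3 ✓
Π(2lᵢ+1) = 5×3×3 = 45
triangle coeff Δ(2,1,1) = 1/30
Σ_t [1,1]: t=1:−1/1 = -1/1
(3j)²=2/15 [(2 1 1; 0 0 0)], sign=+1
Σ_t [0,0]: t=0:+1/2 = 1/2
(3j)²=1/10 [(2 1 1; 1 -1 0)], sign=-1
⇒ 4πI² = 3/5
I = (-1)√(3/5/(4π)) = -0.21850969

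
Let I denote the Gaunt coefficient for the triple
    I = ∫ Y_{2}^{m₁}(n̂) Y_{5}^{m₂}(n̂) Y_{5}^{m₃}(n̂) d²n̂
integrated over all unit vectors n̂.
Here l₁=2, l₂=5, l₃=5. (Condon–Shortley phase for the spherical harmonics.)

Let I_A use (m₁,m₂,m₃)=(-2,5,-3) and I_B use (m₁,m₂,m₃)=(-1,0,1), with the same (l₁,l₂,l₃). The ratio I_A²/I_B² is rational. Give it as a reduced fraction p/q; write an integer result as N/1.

Same 2,5,5: normalisation and zero-m 3j drop out of the ratio.
A: Δ: 2! 2! 8! / 13! → 1/38610; sum: t=2:+1/161280 = 1/161280; 3j²(2 5 5; -2 5 -3) = Δ·Π!·Σ² = 1/143  (sign +1)
B: Δ: 2! 2! 8! / 13! → 1/38610; sum: t=1:−1/1152 t=2:+1/1440 = -1/5760; 3j²(2 5 5; -1 0 1) = Δ·Π!·Σ² = 1/858  (sign -1)
I_A²/I_B² = (1/143)/(1/858) = 6/1

6/1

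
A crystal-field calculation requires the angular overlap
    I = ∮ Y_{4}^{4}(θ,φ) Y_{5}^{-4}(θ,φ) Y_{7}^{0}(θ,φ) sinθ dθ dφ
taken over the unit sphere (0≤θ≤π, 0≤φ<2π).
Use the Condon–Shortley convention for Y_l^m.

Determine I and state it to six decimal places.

-0.041736

Rules hold: Σm=0, L=16 even, 1≤7≤9.
N = 9·11·15 = 1485
Δ = 2!·6!·8!/17! = 1/6126120
Racah Σ t=0..2: t=0:+1/69120 t=1:−1/20736 t=2:+1/69120 = -1/51840
⇒ 3j(4 5 7; 0 0 0)² = 280/21879, sgn +1
Racah Σ t=0..0: t=0:+1/7257600 = 1/7257600
⇒ 3j(4 5 7; 4 -4 0)² = 14/12155, sgn -1
4πI² = N·(3j₀)²·(3jₘ)² = 11760/537251
I = -1·√(0.0218892/4π) = -0.04173593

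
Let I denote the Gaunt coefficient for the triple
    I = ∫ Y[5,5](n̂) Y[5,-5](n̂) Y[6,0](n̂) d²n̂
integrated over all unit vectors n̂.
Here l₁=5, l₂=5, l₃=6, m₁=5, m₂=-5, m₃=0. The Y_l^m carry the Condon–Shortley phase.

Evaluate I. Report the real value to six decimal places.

Rules hold: Σm=0, L=16 even, 0≤6≤10.
N = 11·11·13 = 1573
Δ = 4!·6!·6!/17! = 1/28588560
Racah Σ t=0..4: t=0:+1/345600 t=1:−1/13824 t=2:+1/5184 t=3:−1/13824 t=4:+1/345600 = 7/129600
⇒ 3j(5 5 6; 0 0 0)² = 80/7293, sgn +1
Racah Σ t=0..0: t=0:+1/12441600 = 1/12441600
⇒ 3j(5 5 6; 5 -5 0)² = 15/9724, sgn +1
4πI² = N·(3j₀)²·(3jₘ)² = 100/3757
I = +1·√(0.026617/4π) = 0.04602295

0.046023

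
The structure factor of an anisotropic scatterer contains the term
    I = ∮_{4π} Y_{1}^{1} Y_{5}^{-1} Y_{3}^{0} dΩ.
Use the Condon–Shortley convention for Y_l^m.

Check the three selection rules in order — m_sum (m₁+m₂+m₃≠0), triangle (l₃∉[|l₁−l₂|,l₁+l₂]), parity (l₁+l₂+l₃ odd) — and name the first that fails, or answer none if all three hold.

triangle

m₁+m₂+m₃ = 1 − 1 + 0 = 0  ✓
triangle: |1−5|=4 ≤ l₃=3 ≤ 1+5=6  ✗
parity: l₁+l₂+l₃ = 9 is odd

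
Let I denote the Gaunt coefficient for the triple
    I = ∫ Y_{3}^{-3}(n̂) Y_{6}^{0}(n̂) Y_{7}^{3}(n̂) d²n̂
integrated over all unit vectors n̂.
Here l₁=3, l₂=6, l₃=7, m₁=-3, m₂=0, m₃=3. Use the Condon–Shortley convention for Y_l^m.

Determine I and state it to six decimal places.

Checks pass: Σm=0; 16 even; l₃=7∈[3,9].
(2·3+1)(2·6+1)(2·7+1) = 1365
Δ: 2! 4! 10! / 17! → 1/2042040
sum: t=0:+1/207360 t=1:−1/57600 t=2:+1/207360 = -1/129600
3j²(3 6 7; 0 0 0) = Δ·Π!·Σ² = 168/12155  (sign +1)
sum: t=2:+1/829440 = 1/829440
3j²(3 6 7; -3 0 3) = Δ·Π!·Σ² = 225/9724  (sign +1)
combine: 4πI² = 1365·168/12155·225/9724 = 198450/454597
take √, sign +1: I = 0.18638345

0.186383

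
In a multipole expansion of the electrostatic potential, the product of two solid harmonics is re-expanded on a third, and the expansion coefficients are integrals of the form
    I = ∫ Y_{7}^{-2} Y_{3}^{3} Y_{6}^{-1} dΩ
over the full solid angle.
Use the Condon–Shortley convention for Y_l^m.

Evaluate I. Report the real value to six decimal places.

-0.170823

m-sum 0 ✓  L=16 even ✓  4≤6≤10 ✓
Π(2lᵢ+1) = 15×7×13 = 1365
triangle coeff Δ(7,3,6) = 1/2042040
Σ_t [1,3]: t=1:−1/207360 t=2:+1/57600 t=3:−1/207360 = 1/129600
(3j)²=168/12155 [(7 3 6; 0 0 0)], sign=+1
Σ_t [4,4]: t=4:+1/691200 = 1/691200
(3j)²=189/9724 [(7 3 6; -2 3 -1)], sign=-1
⇒ 4πI² = 166698/454597
I = (-1)√(166698/454597/(4π)) = -0.17082325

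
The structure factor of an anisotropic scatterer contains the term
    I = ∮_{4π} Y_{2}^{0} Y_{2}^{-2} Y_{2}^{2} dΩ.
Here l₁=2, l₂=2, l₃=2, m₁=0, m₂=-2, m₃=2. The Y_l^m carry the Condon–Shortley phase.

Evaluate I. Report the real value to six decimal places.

Checks pass: Σm=0; 6 even; l₃=2∈[0,4].
(2·2+1)(2·2+1)(2·2+1) = 125
Δ: 2! 2! 2! / 7! → 1/630
sum: t=0:+1/8 t=1:−1/1 t=2:+1/8 = -3/4
3j²(2 2 2; 0 0 0) = Δ·Π!·Σ² = 2/35  (sign -1)
sum: t=0:+1/8 = 1/8
3j²(2 2 2; 0 -2 2) = Δ·Π!·Σ² = 2/35  (sign +1)
combine: 4πI² = 125·2/35·2/35 = 20/49
take √, sign -1: I = -0.18022375

-0.180224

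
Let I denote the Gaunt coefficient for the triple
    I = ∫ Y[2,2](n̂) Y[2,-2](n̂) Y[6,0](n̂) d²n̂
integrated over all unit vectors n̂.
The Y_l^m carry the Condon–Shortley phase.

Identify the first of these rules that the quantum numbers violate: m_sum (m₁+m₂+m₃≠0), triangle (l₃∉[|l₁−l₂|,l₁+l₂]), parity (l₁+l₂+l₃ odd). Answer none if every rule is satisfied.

triangle

Σmᵢ = 0  ✓
l₃∈[|l₁−l₂|,l₁+l₂]=[0,4], have l₃=6  ✗
Σlᵢ = 10 ⇒ even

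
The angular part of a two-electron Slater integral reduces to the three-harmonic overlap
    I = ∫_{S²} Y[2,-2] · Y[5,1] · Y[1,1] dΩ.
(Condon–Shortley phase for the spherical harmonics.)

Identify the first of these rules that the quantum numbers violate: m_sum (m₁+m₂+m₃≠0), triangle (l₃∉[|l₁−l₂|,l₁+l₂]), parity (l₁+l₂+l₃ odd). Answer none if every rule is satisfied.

triangle

Σmᵢ = 0  ✓
l₃∈[|l₁−l₂|,l₁+l₂]=[3,7], have l₃=1  ✗
Σlᵢ = 8 ⇒ even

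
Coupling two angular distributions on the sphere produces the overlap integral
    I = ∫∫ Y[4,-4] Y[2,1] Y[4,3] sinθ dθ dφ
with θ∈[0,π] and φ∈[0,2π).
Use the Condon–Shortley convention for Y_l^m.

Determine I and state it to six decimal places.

Checks pass: Σm=0; 10 even; l₃=4∈[2,6].
(2·4+1)(2·2+1)(2·4+1) = 405
Δ: 2! 6! 2! / 11! → 1/13860
sum: t=0:+1/192 t=1:−1/36 t=2:+1/192 = -5/288
3j²(4 2 4; 0 0 0) = Δ·Π!·Σ² = 20/693  (sign -1)
sum: t=2:+1/1440 = 1/1440
3j²(4 2 4; -4 1 3) = Δ·Π!·Σ² = 7/165  (sign -1)
combine: 4πI² = 405·20/693·7/165 = 60/121
take √, sign +1: I = 0.19864517

0.198645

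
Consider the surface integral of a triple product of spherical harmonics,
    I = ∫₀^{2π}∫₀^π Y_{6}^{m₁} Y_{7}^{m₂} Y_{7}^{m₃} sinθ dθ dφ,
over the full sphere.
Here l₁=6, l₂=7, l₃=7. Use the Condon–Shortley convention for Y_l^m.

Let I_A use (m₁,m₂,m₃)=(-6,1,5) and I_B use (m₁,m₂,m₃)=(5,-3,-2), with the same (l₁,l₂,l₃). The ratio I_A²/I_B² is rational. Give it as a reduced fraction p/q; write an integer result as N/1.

88/9

Shared (l₁,l₂,l₃)=(6,7,7): N and (l;000)² cancel in I_A²/I_B².
A: Δ = 6!·6!·8!/21! = 1/2444321880; Racah Σ t=6..6: t=6:+1/746496000 = 1/746496000; ⇒ 3j(6 7 7; -6 1 5)² = 616/62985, sgn +1
B: Δ = 6!·6!·8!/21! = 1/2444321880; Racah Σ t=0..1: t=0:+1/49766400 t=1:−1/62208000 = 1/248832000; ⇒ 3j(6 7 7; 5 -3 -2)² = 21/20995, sgn -1
I_A²/I_B² = (616/62985)/(21/20995) = 88/9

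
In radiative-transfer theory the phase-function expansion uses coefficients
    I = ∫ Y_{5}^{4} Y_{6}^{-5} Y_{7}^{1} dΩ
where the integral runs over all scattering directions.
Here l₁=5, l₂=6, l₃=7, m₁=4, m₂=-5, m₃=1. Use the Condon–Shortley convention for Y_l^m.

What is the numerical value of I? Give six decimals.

Rules hold: Σm=0, L=18 even, 1≤7≤11.
N = 11·13·15 = 2145
Δ = 4!·6!·8!/19! = 1/174594420
Racah Σ t=0..4: t=0:+1/4147200 t=1:−1/207360 t=2:+1/82944 t=3:−1/207360 t=4:+1/4147200 = 1/345600
⇒ 3j(5 6 7; 0 0 0)² = 420/46189, sgn -1
Racah Σ t=0..1: t=0:+1/14515200 t=1:−1/174182400 = 11/174182400
⇒ 3j(5 6 7; 4 -5 1)² = 121/12597, sgn +1
4πI² = N·(3j₀)²·(3jₘ)² = 254100/1356277
I = -1·√(0.187351/4π) = -0.12210212

-0.122102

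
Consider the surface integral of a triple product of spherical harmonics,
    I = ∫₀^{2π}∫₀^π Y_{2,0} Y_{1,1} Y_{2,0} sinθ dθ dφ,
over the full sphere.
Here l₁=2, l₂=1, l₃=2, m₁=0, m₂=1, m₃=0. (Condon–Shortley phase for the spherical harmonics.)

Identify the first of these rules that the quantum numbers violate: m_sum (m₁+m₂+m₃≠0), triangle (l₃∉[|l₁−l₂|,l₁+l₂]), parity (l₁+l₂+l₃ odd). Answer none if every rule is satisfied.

m_sum

Σmᵢ = 1  ✗
l₃∈[|l₁−l₂|,l₁+l₂]=[1,3], have l₃=2
Σlᵢ = 5 ⇒ odd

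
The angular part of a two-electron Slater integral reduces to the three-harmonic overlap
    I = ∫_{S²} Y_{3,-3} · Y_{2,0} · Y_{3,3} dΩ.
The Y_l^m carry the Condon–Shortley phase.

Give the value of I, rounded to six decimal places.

Checks pass: Σm=0; 8 even; l₃=3∈[1,5].
(2·3+1)(2·2+1)(2·3+1) = 245
Δ: 2! 4! 2! / 9! → 1/3780
sum: t=0:+1/24 t=1:−1/4 t=2:+1/24 = -1/6
3j²(3 2 3; 0 0 0) = Δ·Π!·Σ² = 4/105  (sign +1)
sum: t=2:+1/96 = 1/96
3j²(3 2 3; -3 0 3) = Δ·Π!·Σ² = 5/84  (sign +1)
combine: 4πI² = 245·4/105·5/84 = 5/9
take √, sign +1: I = 0.21026104

0.210261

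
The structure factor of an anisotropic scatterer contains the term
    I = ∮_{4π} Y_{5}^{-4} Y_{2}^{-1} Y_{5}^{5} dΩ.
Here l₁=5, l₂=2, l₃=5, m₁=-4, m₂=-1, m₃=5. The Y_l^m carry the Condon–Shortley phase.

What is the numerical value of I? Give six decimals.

Rules hold: Σm=0, L=12 even, 3≤5≤7.
N = 11·5·11 = 605
Δ = 2!·8!·2!/13! = 1/38610
Racah Σ t=0..2: t=0:+1/2880 t=1:−1/576 t=2:+1/2880 = -1/960
⇒ 3j(5 2 5; 0 0 0)² = 10/429, sgn +1
Racah Σ t=1..1: t=1:−1/80640 = -1/80640
⇒ 3j(5 2 5; -4 -1 5)² = 9/286, sgn -1
4πI² = N·(3j₀)²·(3jₘ)² = 75/169
I = -1·√(0.443787/4π) = -0.18792404

-0.187924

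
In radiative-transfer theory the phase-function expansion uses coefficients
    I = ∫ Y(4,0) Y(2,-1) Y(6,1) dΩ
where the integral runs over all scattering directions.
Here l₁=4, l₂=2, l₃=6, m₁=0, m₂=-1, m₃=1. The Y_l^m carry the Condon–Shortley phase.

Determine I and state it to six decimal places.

Rules hold: Σm=0, L=12 even, 2≤6≤6.
N = 9·5·13 = 585
Δ = 0!·8!·4!/13! = 1/6435
Racah Σ t=0..0: t=0:+1/2304 = 1/2304
⇒ 3j(4 2 6; 0 0 0)² = 5/143, sgn +1
Racah Σ t=0..0: t=0:+1/3456 = 1/3456
⇒ 3j(4 2 6; 0 -1 1)² = 35/1287, sgn -1
4πI² = N·(3j₀)²·(3jₘ)² = 875/1573
I = -1·√(0.556262/4π) = -0.21039467

-0.210395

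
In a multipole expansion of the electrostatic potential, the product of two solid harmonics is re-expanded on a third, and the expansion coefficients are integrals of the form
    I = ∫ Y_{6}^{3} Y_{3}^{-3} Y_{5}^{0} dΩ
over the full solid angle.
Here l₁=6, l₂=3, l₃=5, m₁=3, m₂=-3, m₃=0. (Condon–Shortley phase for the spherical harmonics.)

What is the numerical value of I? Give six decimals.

Checks pass: Σm=0; 14 even; l₃=5∈[3,9].
(2·6+1)(2·3+1)(2·5+1) = 1001
Δ: 4! 8! 2! / 15! → 1/675675
sum: t=1:−1/8640 t=2:+1/2304 t=3:−1/8640 = 7/34560
3j²(6 3 5; 0 0 0) = Δ·Π!·Σ² = 7/429  (sign -1)
sum: t=0:+1/34560 = 1/34560
3j²(6 3 5; 3 -3 0) = Δ·Π!·Σ² = 4/143  (sign -1)
combine: 4πI² = 1001·7/429·4/143 = 196/429
take √, sign +1: I = 0.19067531

0.190675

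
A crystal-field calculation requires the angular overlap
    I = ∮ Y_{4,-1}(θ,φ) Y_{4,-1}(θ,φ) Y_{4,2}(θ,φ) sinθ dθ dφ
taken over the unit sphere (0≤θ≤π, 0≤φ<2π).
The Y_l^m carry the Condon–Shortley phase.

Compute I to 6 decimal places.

0.144370

Rules hold: Σm=0, L=12 even, 0≤4≤8.
N = 9·9·9 = 729
Δ = 4!·4!·4!/13! = 1/450450
Racah Σ t=0..4: t=0:+1/13824 t=1:−1/216 t=2:+1/64 t=3:−1/216 t=4:+1/13824 = 5/768
⇒ 3j(4 4 4; 0 0 0)² = 18/1001, sgn +1
Racah Σ t=1..3: t=1:−1/576 t=2:+1/144 t=3:−1/576 = 1/288
⇒ 3j(4 4 4; -1 -1 2)² = 20/1001, sgn +1
4πI² = N·(3j₀)²·(3jₘ)² = 262440/1002001
I = +1·√(0.261916/4π) = 0.14436968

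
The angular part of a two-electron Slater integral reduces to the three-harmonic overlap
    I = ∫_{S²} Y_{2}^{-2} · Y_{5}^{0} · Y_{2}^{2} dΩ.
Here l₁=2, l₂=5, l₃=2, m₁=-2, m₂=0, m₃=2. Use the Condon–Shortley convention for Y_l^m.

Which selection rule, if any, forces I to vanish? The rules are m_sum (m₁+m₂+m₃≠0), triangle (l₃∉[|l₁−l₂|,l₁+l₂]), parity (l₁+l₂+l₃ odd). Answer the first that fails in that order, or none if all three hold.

m₁+m₂+m₃ = -2 + 0 + 2 = 0  ✓
triangle: |2−5|=3 ≤ l₃=2 ≤ 2+5=7  ✗
parity: l₁+l₂+l₃ = 9 is odd

triangle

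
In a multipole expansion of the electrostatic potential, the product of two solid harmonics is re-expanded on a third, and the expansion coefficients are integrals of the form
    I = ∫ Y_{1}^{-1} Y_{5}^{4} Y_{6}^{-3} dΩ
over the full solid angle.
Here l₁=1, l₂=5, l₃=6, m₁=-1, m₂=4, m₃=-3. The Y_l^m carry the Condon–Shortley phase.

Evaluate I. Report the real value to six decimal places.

-0.070770

Rules hold: Σm=0, L=12 even, 4≤6≤6.
N = 3·11·13 = 429
Δ = 0!·2!·10!/13! = 1/858
Racah Σ t=0..0: t=0:+1/14400 = 1/14400
⇒ 3j(1 5 6; 0 0 0)² = 6/143, sgn +1
Racah Σ t=0..0: t=0:+1/725760 = 1/725760
⇒ 3j(1 5 6; -1 4 -3)² = 1/286, sgn -1
4πI² = N·(3j₀)²·(3jₘ)² = 9/143
I = -1·√(0.0629371/4π) = -0.07076985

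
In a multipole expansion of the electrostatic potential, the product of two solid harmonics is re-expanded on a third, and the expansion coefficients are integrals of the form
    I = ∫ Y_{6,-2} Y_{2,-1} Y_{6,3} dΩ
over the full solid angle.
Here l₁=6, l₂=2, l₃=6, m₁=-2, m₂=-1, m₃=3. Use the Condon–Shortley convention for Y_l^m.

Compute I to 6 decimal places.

Rules hold: Σm=0, L=14 even, 4≤6≤8.
N = 13·5·13 = 845
Δ = 2!·10!·2!/15! = 1/90090
Racah Σ t=0..2: t=0:+1/69120 t=1:−1/14400 t=2:+1/69120 = -7/172800
⇒ 3j(6 2 6; 0 0 0)² = 14/715, sgn -1
Racah Σ t=0..1: t=0:+1/161280 t=1:−1/60480 = -1/96768
⇒ 3j(6 2 6; -2 -1 3)² = 15/1001, sgn +1
4πI² = N·(3j₀)²·(3jₘ)² = 30/121
I = -1·√(0.247934/4π) = -0.14046335

-0.140463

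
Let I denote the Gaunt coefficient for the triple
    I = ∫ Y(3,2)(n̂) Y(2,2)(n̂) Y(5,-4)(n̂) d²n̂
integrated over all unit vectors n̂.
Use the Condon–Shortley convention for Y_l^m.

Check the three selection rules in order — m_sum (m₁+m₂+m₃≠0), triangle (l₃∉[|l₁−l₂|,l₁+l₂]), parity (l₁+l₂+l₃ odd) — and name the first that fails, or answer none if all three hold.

none

m₁+m₂+m₃ = 2 + 2 − 4 = 0  ✓
triangle: |3−2|=1 ≤ l₃=5 ≤ 3+2=5  ✓
parity: l₁+l₂+l₃ = 10 is even  ✓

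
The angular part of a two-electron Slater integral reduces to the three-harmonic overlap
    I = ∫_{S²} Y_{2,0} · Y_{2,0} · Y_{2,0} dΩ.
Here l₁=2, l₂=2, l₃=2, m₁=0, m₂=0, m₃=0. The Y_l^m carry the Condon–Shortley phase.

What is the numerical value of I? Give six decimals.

0.180224

m-sum 0 ✓  L=6 even ✓  0≤2≤4 ✓
Π(2lᵢ+1) = 5×5×5 = 125
triangle coeff Δ(2,2,2) = 1/630
Σ_t [0,2]: t=0:+1/8 t=1:−1/1 t=2:+1/8 = -3/4
(3j)²=2/35 [(2 2 2; 0 0 0)], sign=-1
(m-triple is (0,0,0) — same symbol as above.)
⇒ 4πI² = 20/49
I = (+1)√(20/49/(4π)) = 0.18022375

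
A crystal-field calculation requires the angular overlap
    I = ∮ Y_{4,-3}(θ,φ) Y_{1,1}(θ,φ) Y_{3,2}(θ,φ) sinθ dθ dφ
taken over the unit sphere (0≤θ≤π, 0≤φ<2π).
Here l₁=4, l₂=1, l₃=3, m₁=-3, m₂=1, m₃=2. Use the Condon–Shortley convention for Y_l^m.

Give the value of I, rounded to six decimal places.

m-sum 0 ✓  L=8 even ✓  3≤3≤5 ✓
Π(2lᵢ+1) = 9×3×7 = 189
triangle coeff Δ(4,1,3) = 1/252
Σ_t [1,1]: t=1:−1/36 = -1/36
(3j)²=4/63 [(4 1 3; 0 0 0)], sign=+1
Σ_t [2,2]: t=2:+1/240 = 1/240
(3j)²=1/12 [(4 1 3; -3 1 2)], sign=-1
⇒ 4πI² = 1/1
I = (-1)√(1/1/(4π)) = -0.28209479

-0.282095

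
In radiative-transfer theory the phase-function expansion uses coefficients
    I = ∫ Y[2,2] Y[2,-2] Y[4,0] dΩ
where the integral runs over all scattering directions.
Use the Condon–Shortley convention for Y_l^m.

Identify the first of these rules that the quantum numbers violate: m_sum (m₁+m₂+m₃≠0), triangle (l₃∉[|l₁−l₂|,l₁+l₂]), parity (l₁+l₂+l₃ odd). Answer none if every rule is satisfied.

none

azimuthal sum: 2 − 2 + 0 = 0  ✓
0 ≤ 4 ≤ 4 (triangle on l)  ✓
L = 2 + 2 + 4 = 8 (even)  ✓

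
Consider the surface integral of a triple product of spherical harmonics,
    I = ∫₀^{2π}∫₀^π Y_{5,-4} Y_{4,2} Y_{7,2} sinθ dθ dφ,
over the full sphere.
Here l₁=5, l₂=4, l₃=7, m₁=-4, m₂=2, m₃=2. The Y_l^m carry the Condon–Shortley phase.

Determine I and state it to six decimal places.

-0.139414

Checks pass: Σm=0; 16 even; l₃=7∈[1,9].
(2·5+1)(2·4+1)(2·7+1) = 1485
Δ: 2! 8! 6! / 17! → 1/6126120
sum: t=0:+1/69120 t=1:−1/20736 t=2:+1/69120 = -1/51840
3j²(5 4 7; 0 0 0) = Δ·Π!·Σ² = 280/21879  (sign +1)
sum: t=1:−1/4838400 t=2:+1/483840 = 1/537600
3j²(5 4 7; -4 2 2) = Δ·Π!·Σ² = 2187/170170  (sign -1)
combine: 4πI² = 1485·280/21879·2187/170170 = 131220/537251
take √, sign -1: I = -0.13941403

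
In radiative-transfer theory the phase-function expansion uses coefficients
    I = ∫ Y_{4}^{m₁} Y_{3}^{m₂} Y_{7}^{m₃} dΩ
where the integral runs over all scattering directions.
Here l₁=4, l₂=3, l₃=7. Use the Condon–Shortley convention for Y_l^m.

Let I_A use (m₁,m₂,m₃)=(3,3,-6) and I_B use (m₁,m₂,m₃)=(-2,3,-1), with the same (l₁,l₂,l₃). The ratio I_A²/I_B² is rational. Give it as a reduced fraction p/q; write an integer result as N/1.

429/7

Shared (l₁,l₂,l₃)=(4,3,7): N and (l;000)² cancel in I_A²/I_B².
A: Δ = 0!·8!·6!/15! = 1/45045; Racah Σ t=0..0: t=0:+1/3628800 = 1/3628800; ⇒ 3j(4 3 7; 3 3 -6)² = 4/105, sgn -1
B: Δ = 0!·8!·6!/15! = 1/45045; Racah Σ t=0..0: t=0:+1/1036800 = 1/1036800; ⇒ 3j(4 3 7; -2 3 -1)² = 4/6435, sgn +1
I_A²/I_B² = (4/105)/(4/6435) = 429/7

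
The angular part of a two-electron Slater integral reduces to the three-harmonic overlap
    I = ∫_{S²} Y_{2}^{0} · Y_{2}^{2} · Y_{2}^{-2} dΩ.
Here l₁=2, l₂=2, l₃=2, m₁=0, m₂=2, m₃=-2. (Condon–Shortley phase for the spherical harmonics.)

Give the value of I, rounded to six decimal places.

-0.180224

Rules hold: Σm=0, L=6 even, 0≤2≤4.
N = 5·5·5 = 125
Δ = 2!·2!·2!/7! = 1/630
Racah Σ t=0..2: t=0:+1/8 t=1:−1/1 t=2:+1/8 = -3/4
⇒ 3j(2 2 2; 0 0 0)² = 2/35, sgn -1
Racah Σ t=2..2: t=2:+1/8 = 1/8
⇒ 3j(2 2 2; 0 2 -2)² = 2/35, sgn +1
4πI² = N·(3j₀)²·(3jₘ)² = 20/49
I = -1·√(0.408163/4π) = -0.18022375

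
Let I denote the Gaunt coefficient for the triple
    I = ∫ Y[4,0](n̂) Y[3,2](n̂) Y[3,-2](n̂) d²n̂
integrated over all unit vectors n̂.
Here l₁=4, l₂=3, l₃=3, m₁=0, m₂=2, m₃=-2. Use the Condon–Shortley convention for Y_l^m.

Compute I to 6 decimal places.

m-sum 0 ✓  L=10 even ✓  1≤3≤7 ✓
Π(2lᵢ+1) = 9×7×7 = 441
triangle coeff Δ(4,3,3) = 1/34650
Σ_t [1,3]: t=1:−1/72 t=2:+1/16 t=3:−1/72 = 5/144
(3j)²=2/77 [(4 3 3; 0 0 0)], sign=-1
Σ_t [3,4]: t=3:−1/72 t=4:+1/576 = -7/576
(3j)²=7/198 [(4 3 3; 0 2 -2)], sign=+1
⇒ 4πI² = 49/121
I = (-1)√(49/121/(4π)) = -0.17951487

-0.179515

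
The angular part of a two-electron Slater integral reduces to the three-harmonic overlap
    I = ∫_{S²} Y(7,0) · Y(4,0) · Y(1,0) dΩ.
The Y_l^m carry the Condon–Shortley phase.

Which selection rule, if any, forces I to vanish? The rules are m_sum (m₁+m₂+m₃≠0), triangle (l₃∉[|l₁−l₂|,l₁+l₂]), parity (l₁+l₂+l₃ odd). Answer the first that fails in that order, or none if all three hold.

azimuthal sum: 0 + 0 + 0 = 0  ✓
3 ≤ 1 ≤ 11 (triangle on l)  ✗
L = 7 + 4 + 1 = 12 (even)

triangle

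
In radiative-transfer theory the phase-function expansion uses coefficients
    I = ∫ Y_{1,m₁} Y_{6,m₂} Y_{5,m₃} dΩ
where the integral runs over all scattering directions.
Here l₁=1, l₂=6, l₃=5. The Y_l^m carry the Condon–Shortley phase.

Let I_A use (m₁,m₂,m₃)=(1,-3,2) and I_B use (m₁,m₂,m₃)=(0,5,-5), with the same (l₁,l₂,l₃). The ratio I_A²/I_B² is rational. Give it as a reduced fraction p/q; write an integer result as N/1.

Shared (l₁,l₂,l₃)=(1,6,5): N and (l;000)² cancel in I_A²/I_B².
A: Δ = 2!·0!·10!/13! = 1/858; Racah Σ t=0..0: t=0:+1/60480 = 1/60480; ⇒ 3j(1 6 5; 1 -3 2)² = 6/143, sgn -1
B: Δ = 2!·0!·10!/13! = 1/858; Racah Σ t=1..1: t=1:−1/3628800 = -1/3628800; ⇒ 3j(1 6 5; 0 5 -5)² = 1/78, sgn -1
I_A²/I_B² = (6/143)/(1/78) = 36/11

36/11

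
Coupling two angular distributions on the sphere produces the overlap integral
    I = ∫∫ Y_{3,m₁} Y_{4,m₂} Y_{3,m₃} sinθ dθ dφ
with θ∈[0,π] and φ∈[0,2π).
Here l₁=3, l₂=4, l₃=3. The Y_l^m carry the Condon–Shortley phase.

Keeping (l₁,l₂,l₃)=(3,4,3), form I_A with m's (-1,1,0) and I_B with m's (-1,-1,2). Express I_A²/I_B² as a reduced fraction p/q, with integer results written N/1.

Shared (l₁,l₂,l₃)=(3,4,3): N and (l;000)² cancel in I_A²/I_B².
A: Δ = 4!·2!·4!/11! = 1/34650; Racah Σ t=2..4: t=2:+1/48 t=3:−1/24 t=4:+1/288 = -5/288; ⇒ 3j(3 4 3; -1 1 0)² = 5/462, sgn +1
B: Δ = 4!·2!·4!/11! = 1/34650; Racah Σ t=2..3: t=2:+1/48 t=3:−1/144 = 1/72; ⇒ 3j(3 4 3; -1 -1 2)² = 16/693, sgn -1
I_A²/I_B² = (5/462)/(16/693) = 15/32

15/32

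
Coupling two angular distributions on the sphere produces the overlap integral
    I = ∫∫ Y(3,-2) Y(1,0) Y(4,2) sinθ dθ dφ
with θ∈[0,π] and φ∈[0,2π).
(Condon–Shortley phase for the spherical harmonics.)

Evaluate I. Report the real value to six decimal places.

0.213244

m-sum 0 ✓  L=8 even ✓  2≤4≤4 ✓
Π(2lᵢ+1) = 7×3×9 = 189
triangle coeff Δ(3,1,4) = 1/252
Σ_t [0,0]: t=0:+1/36 = 1/36
(3j)²=4/63 [(3 1 4; 0 0 0)], sign=+1
Σ_t [0,0]: t=0:+1/120 = 1/120
(3j)²=1/21 [(3 1 4; -2 0 2)], sign=+1
⇒ 4πI² = 4/7
I = (+1)√(4/7/(4π)) = 0.21324362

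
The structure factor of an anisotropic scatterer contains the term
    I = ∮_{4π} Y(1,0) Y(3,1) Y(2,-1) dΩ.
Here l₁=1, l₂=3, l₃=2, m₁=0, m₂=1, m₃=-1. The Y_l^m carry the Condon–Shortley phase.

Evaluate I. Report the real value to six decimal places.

m-sum 0 ✓  L=6 even ✓  2≤2≤4 ✓
Π(2lᵢ+1) = 3×7×5 = 105
triangle coeff Δ(1,3,2) = 1/105
Σ_t [1,1]: t=1:−1/4 = -1/4
(3j)²=3/35 [(1 3 2; 0 0 0)], sign=-1
Σ_t [1,1]: t=1:−1/6 = -1/6
(3j)²=8/105 [(1 3 2; 0 1 -1)], sign=+1
⇒ 4πI² = 24/35
I = (-1)√(24/35/(4π)) = -0.23359668

-0.233597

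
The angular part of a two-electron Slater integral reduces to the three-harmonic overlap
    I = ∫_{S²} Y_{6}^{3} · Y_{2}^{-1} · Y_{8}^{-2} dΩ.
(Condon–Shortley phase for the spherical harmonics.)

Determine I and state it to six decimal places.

0.120013

Checks pass: Σm=0; 16 even; l₃=8∈[4,8].
(2·6+1)(2·2+1)(2·8+1) = 1105
Δ: 0! 12! 4! / 17! → 1/30940
sum: t=0:+1/2073600 = 1/2073600
3j²(6 2 8; 0 0 0) = Δ·Π!·Σ² = 28/1105  (sign +1)
sum: t=0:+1/13063680 = 1/13063680
3j²(6 2 8; 3 -1 -2) = Δ·Π!·Σ² = 10/1547  (sign +1)
combine: 4πI² = 1105·28/1105·10/1547 = 40/221
take √, sign +1: I = 0.12001318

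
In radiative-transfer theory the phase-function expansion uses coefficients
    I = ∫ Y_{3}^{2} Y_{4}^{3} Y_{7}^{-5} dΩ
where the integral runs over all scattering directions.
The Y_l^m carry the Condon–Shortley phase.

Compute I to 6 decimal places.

-0.268170

Rules hold: Σm=0, L=14 even, 1≤7≤7.
N = 7·9·15 = 945
Δ = 0!·6!·8!/15! = 1/45045
Racah Σ t=0..0: t=0:+1/20736 = 1/20736
⇒ 3j(3 4 7; 0 0 0)² = 35/1287, sgn -1
Racah Σ t=0..0: t=0:+1/604800 = 1/604800
⇒ 3j(3 4 7; 2 3 -5)² = 16/455, sgn +1
4πI² = N·(3j₀)²·(3jₘ)² = 1680/1859
I = -1·√(0.903712/4π) = -0.26816989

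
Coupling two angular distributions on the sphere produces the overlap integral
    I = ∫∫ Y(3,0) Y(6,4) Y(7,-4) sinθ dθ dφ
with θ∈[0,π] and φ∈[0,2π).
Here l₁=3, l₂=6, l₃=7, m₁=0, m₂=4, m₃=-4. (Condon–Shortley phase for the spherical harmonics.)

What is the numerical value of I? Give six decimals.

-0.078810

Rules hold: Σm=0, L=16 even, 3≤7≤9.
N = 7·13·15 = 1365
Δ = 2!·4!·10!/17! = 1/2042040
Racah Σ t=0..2: t=0:+1/207360 t=1:−1/57600 t=2:+1/207360 = -1/129600
⇒ 3j(3 6 7; 0 0 0)² = 168/12155, sgn +1
Racah Σ t=0..2: t=0:+1/43545600 t=1:−1/1451520 t=2:+1/967680 = 1/2721600
⇒ 3j(3 6 7; 0 4 -4)² = 32/7735, sgn -1
4πI² = N·(3j₀)²·(3jₘ)² = 16128/206635
I = -1·√(0.0780507/4π) = -0.07881037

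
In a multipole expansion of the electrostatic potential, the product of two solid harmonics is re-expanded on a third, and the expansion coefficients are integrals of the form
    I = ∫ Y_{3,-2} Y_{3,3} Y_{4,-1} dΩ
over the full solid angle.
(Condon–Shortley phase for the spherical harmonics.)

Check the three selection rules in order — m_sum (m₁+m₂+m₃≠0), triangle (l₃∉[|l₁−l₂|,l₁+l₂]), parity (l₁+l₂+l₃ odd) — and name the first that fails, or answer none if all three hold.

none

azimuthal sum: -2 + 3 − 1 = 0  ✓
0 ≤ 4 ≤ 6 (triangle on l)  ✓
L = 3 + 3 + 4 = 10 (even)  ✓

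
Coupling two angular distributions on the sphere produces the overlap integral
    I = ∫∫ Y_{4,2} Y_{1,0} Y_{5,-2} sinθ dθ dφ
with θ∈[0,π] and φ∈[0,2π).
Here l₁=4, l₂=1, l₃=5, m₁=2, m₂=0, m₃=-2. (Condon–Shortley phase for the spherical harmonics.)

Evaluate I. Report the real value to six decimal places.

0.225034

m-sum 0 ✓  L=10 even ✓  3≤5≤5 ✓
Π(2lᵢ+1) = 9×3×11 = 297
triangle coeff Δ(4,1,5) = 1/495
Σ_t [0,0]: t=0:+1/576 = 1/576
(3j)²=5/99 [(4 1 5; 0 0 0)], sign=-1
Σ_t [0,0]: t=0:+1/1440 = 1/1440
(3j)²=7/165 [(4 1 5; 2 0 -2)], sign=-1
⇒ 4πI² = 7/11
I = (+1)√(7/11/(4π)) = 0.22503380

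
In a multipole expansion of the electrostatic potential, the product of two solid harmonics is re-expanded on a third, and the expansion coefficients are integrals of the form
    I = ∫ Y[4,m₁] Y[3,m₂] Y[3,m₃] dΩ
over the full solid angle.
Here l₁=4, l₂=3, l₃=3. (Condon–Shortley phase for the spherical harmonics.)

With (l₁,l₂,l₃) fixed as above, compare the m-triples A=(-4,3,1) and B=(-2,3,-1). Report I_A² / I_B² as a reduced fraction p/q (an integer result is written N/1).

Same 4,3,3: normalisation and zero-m 3j drop out of the ratio.
A: Δ: 4! 4! 2! / 11! → 1/34650; sum: t=4:+1/1152 = 1/1152; 3j²(4 3 3; -4 3 1) = Δ·Π!·Σ² = 1/33  (sign +1)
B: Δ: 4! 4! 2! / 11! → 1/34650; sum: t=4:+1/192 = 1/192; 3j²(4 3 3; -2 3 -1) = Δ·Π!·Σ² = 3/77  (sign +1)
I_A²/I_B² = (1/33)/(3/77) = 7/9

7/9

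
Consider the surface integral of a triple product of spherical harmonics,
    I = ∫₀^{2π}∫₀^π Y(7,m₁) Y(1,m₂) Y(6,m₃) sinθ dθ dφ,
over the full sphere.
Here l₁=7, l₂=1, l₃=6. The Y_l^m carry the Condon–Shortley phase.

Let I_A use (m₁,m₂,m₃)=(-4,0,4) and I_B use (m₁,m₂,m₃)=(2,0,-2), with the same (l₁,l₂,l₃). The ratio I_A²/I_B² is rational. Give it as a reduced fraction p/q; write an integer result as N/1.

Shared (l₁,l₂,l₃)=(7,1,6): N and (l;000)² cancel in I_A²/I_B².
A: Δ = 2!·12!·0!/15! = 1/1365; Racah Σ t=1..1: t=1:−1/7257600 = -1/7257600; ⇒ 3j(7 1 6; -4 0 4)² = 11/455, sgn -1
B: Δ = 2!·12!·0!/15! = 1/1365; Racah Σ t=1..1: t=1:−1/967680 = -1/967680; ⇒ 3j(7 1 6; 2 0 -2)² = 3/91, sgn -1
I_A²/I_B² = (11/455)/(3/91) = 11/15

11/15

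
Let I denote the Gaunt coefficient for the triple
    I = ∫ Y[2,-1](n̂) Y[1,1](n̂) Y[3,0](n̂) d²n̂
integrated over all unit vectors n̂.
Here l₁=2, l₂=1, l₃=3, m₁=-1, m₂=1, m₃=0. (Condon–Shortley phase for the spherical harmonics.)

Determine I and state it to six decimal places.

0.143048

Checks pass: Σm=0; 6 even; l₃=3∈[1,3].
(2·2+1)(2·1+1)(2·3+1) = 105
Δ: 0! 4! 2! / 7! → 1/105
sum: t=0:+1/4 = 1/4
3j²(2 1 3; 0 0 0) = Δ·Π!·Σ² = 3/35  (sign -1)
sum: t=0:+1/12 = 1/12
3j²(2 1 3; -1 1 0) = Δ·Π!·Σ² = 1/35  (sign -1)
combine: 4πI² = 105·3/35·1/35 = 9/35
take √, sign +1: I = 0.14304817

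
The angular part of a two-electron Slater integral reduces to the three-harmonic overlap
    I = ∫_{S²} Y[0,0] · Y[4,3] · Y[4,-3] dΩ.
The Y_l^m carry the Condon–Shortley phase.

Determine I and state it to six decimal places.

-0.282095

Rules hold: Σm=0, L=8 even, 4≤4≤4.
N = 1·9·9 = 81
Δ = 0!·0!·8!/9! = 1/9
Racah Σ t=0..0: t=0:+1/576 = 1/576
⇒ 3j(0 4 4; 0 0 0)² = 1/9, sgn +1
Racah Σ t=0..0: t=0:+1/5040 = 1/5040
⇒ 3j(0 4 4; 0 3 -3)² = 1/9, sgn -1
4πI² = N·(3j₀)²·(3jₘ)² = 1/1
I = -1·√(1/4π) = -0.28209479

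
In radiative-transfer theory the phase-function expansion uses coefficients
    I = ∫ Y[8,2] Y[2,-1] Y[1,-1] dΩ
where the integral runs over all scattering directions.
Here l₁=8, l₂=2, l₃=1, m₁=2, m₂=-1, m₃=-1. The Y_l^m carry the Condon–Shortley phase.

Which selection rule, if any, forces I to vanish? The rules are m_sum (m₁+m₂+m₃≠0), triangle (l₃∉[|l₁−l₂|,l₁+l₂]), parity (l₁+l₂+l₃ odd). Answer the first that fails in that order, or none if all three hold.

azimuthal sum: 2 − 1 − 1 = 0  ✓
6 ≤ 1 ≤ 10 (triangle on l)  ✗
L = 8 + 2 + 1 = 11 (odd)

triangle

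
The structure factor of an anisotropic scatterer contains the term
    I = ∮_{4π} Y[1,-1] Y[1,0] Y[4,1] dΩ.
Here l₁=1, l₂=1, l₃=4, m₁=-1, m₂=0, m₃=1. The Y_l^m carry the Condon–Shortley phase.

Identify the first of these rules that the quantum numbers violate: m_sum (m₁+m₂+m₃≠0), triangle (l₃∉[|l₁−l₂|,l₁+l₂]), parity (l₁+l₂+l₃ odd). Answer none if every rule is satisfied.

azimuthal sum: -1 + 0 + 1 = 0  ✓
0 ≤ 4 ≤ 2 (triangle on l)  ✗
L = 1 + 1 + 4 = 6 (even)

triangle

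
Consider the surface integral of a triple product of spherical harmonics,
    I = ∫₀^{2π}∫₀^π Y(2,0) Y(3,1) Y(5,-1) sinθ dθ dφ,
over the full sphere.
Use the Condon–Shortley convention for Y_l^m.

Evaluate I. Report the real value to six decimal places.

m-sum 0 ✓  L=10 even ✓  1≤5≤5 ✓
Π(2lᵢ+1) = 5×7×11 = 385
triangle coeff Δ(2,3,5) = 1/2310
Σ_t [0,0]: t=0:+1/144 = 1/144
(3j)²=10/231 [(2 3 5; 0 0 0)], sign=-1
Σ_t [0,0]: t=0:+1/192 = 1/192
(3j)²=3/77 [(2 3 5; 0 1 -1)], sign=+1
⇒ 4πI² = 50/77
I = (-1)√(50/77/(4π)) = -0.22731846

-0.227318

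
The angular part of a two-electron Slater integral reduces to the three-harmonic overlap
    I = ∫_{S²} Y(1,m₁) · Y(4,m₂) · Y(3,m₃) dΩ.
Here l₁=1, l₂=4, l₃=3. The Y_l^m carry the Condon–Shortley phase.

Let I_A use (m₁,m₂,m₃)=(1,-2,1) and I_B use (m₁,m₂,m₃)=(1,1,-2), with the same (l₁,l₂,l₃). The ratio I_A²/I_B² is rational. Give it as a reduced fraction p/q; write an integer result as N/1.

5/1

Same 1,4,3: normalisation and zero-m 3j drop out of the ratio.
A: Δ: 2! 0! 6! / 9! → 1/252; sum: t=0:+1/96 = 1/96; 3j²(1 4 3; 1 -2 1) = Δ·Π!·Σ² = 5/84  (sign +1)
B: Δ: 2! 0! 6! / 9! → 1/252; sum: t=0:+1/240 = 1/240; 3j²(1 4 3; 1 1 -2) = Δ·Π!·Σ² = 1/84  (sign -1)
I_A²/I_B² = (5/84)/(1/84) = 5/1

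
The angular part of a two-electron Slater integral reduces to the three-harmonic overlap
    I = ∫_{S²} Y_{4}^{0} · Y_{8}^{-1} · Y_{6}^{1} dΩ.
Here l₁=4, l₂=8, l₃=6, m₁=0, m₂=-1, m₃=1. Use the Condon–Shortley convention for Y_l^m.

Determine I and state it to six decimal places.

-0.117331

Checks pass: Σm=0; 18 even; l₃=6∈[4,12].
(2·4+1)(2·8+1)(2·6+1) = 1989
Δ: 6! 2! 10! / 19! → 1/23279256
sum: t=2:+1/1658880 t=3:−1/518400 t=4:+1/1658880 = -1/1382400
3j²(4 8 6; 0 0 0) = Δ·Π!·Σ² = 504/46189  (sign -1)
sum: t=2:+1/1382400 t=3:−1/622080 t=4:+1/2903040 = -47/87091200
3j²(4 8 6; 0 -1 1) = Δ·Π!·Σ² = 2209/277134  (sign +1)
combine: 4πI² = 1989·504/46189·2209/277134 = 1670004/9653501
take √, sign -1: I = -0.11733063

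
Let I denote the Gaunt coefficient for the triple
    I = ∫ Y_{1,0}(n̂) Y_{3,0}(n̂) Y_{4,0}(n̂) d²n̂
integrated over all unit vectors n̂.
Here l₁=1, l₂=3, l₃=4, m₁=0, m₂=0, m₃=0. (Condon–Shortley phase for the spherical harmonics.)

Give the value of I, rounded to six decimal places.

Checks pass: Σm=0; 8 even; l₃=4∈[2,4].
(2·1+1)(2·3+1)(2·4+1) = 189
Δ: 0! 2! 6! / 9! → 1/252
sum: t=0:+1/36 = 1/36
3j²(1 3 4; 0 0 0) = Δ·Π!·Σ² = 4/63  (sign +1)
(m-triple is (0,0,0) — same symbol as above.)
combine: 4πI² = 189·4/63·4/63 = 16/21
take √, sign +1: I = 0.24623252

0.246233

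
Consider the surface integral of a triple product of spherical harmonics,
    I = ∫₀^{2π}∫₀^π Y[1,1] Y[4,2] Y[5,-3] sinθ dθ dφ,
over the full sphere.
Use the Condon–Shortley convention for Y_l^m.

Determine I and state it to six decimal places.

Checks pass: Σm=0; 10 even; l₃=5∈[3,5].
(2·1+1)(2·4+1)(2·5+1) = 297
Δ: 0! 2! 8! / 11! → 1/495
sum: t=0:+1/576 = 1/576
3j²(1 4 5; 0 0 0) = Δ·Π!·Σ² = 5/99  (sign -1)
sum: t=0:+1/2880 = 1/2880
3j²(1 4 5; 1 2 -3) = Δ·Π!·Σ² = 28/495  (sign +1)
combine: 4πI² = 297·5/99·28/495 = 28/33
take √, sign -1: I = -0.25984664

-0.259847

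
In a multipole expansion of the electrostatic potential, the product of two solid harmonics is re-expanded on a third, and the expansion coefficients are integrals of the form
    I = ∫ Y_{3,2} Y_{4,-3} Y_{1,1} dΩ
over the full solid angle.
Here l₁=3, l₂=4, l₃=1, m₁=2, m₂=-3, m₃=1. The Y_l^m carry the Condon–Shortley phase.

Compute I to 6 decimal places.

Rules hold: Σm=0, L=8 even, 1≤1≤7.
N = 7·9·3 = 189
Δ = 6!·0!·2!/9! = 1/252
Racah Σ t=3..3: t=3:−1/36 = -1/36
⇒ 3j(3 4 1; 0 0 0)² = 4/63, sgn +1
Racah Σ t=1..1: t=1:−1/240 = -1/240
⇒ 3j(3 4 1; 2 -3 1)² = 1/12, sgn -1
4πI² = N·(3j₀)²·(3jₘ)² = 1/1
I = -1·√(1/4π) = -0.28209479

-0.282095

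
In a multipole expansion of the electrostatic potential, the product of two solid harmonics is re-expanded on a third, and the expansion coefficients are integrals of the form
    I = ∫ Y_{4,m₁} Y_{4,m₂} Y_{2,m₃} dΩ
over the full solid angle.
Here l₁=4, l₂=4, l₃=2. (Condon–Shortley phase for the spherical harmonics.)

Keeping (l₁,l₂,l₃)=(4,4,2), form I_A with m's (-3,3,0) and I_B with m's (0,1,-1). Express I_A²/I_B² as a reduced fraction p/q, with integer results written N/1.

49/30

Same 4,4,2: normalisation and zero-m 3j drop out of the ratio.
A: Δ: 6! 2! 2! / 11! → 1/13860; sum: t=5:−1/480 t=6:+1/720 = -1/1440; 3j²(4 4 2; -3 3 0) = Δ·Π!·Σ² = 7/1980  (sign -1)
B: Δ: 6! 2! 2! / 11! → 1/13860; sum: t=3:−1/72 t=4:+1/96 = -1/288; 3j²(4 4 2; 0 1 -1) = Δ·Π!·Σ² = 1/462  (sign +1)
I_A²/I_B² = (7/1980)/(1/462) = 49/30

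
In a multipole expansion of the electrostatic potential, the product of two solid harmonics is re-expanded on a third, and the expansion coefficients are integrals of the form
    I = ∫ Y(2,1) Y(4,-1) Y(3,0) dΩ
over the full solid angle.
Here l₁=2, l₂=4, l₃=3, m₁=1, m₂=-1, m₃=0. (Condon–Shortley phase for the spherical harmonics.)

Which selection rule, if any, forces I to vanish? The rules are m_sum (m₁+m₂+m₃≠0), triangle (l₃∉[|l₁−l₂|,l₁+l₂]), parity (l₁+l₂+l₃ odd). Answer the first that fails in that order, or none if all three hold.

parity

m₁+m₂+m₃ = 1 − 1 + 0 = 0  ✓
triangle: |2−4|=2 ≤ l₃=3 ≤ 2+4=6  ✓
parity: l₁+l₂+l₃ = 9 is odd  ✗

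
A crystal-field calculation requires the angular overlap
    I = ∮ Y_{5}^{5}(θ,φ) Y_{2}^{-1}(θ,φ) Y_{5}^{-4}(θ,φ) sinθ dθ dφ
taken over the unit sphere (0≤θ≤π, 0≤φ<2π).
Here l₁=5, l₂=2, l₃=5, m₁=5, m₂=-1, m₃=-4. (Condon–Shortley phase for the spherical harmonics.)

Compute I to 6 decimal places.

-0.187924

m-sum 0 ✓  L=12 even ✓  3≤5≤7 ✓
Π(2lᵢ+1) = 11×5×11 = 605
triangle coeff Δ(5,2,5) = 1/38610
Σ_t [0,2]: t=0:+1/2880 t=1:−1/576 t=2:+1/2880 = -1/960
(3j)²=10/429 [(5 2 5; 0 0 0)], sign=+1
Σ_t [0,0]: t=0:+1/80640 = 1/80640
(3j)²=9/286 [(5 2 5; 5 -1 -4)], sign=-1
⇒ 4πI² = 75/169
I = (-1)√(75/169/(4π)) = -0.18792404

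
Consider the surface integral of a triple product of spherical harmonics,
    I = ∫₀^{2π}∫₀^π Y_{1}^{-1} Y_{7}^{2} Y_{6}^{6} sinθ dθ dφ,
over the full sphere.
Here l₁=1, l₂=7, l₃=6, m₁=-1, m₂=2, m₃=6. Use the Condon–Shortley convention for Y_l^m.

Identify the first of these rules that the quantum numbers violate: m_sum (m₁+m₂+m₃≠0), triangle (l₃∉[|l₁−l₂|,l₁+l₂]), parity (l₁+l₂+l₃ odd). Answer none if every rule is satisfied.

Σmᵢ = 7  ✗
l₃∈[|l₁−l₂|,l₁+l₂]=[6,8], have l₃=6
Σlᵢ = 14 ⇒ even

m_sum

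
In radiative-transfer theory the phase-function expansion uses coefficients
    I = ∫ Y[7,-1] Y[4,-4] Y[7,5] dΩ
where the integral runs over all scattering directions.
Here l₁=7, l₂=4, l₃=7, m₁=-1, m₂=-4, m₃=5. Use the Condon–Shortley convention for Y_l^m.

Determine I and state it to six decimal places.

m-sum 0 ✓  L=18 even ✓  3≤7≤11 ✓
Π(2lᵢ+1) = 15×9×15 = 2025
triangle coeff Δ(7,4,7) = 1/58198140
Σ_t [0,4]: t=0:+1/17418240 t=1:−1/622080 t=2:+1/230400 t=3:−1/622080 t=4:+1/17418240 = 1/806400
(3j)²=2268/230945 [(7 4 7; 0 0 0)], sign=-1
Σ_t [0,0]: t=0:+1/46448640 = 1/46448640
(3j)²=75/8398 [(7 4 7; -1 -4 5)], sign=+1
⇒ 4πI² = 34445250/193947611
I = (-1)√(34445250/193947611/(4π)) = -0.11888239

-0.118882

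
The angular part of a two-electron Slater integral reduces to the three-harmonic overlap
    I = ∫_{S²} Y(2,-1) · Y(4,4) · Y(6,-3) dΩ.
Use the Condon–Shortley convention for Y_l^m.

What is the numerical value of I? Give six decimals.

-0.047713

Rules hold: Σm=0, L=12 even, 2≤6≤6.
N = 5·9·13 = 585
Δ = 0!·4!·8!/13! = 1/6435
Racah Σ t=0..0: t=0:+1/2304 = 1/2304
⇒ 3j(2 4 6; 0 0 0)² = 5/143, sgn +1
Racah Σ t=0..0: t=0:+1/241920 = 1/241920
⇒ 3j(2 4 6; -1 4 -3)² = 1/715, sgn -1
4πI² = N·(3j₀)²·(3jₘ)² = 45/1573
I = -1·√(0.0286078/4π) = -0.04771303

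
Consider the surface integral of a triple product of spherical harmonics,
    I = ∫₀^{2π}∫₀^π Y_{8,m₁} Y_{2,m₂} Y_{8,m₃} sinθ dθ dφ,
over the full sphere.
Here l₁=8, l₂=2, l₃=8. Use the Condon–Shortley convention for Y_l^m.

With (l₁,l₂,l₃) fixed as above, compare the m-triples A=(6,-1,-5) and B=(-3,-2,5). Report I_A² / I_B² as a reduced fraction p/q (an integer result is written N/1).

847/520

l's match ⇒ only the (l;m) 3-j factors differ between A and B.
A: triangle coeff Δ(8,2,8) = 1/348840; Σ_t [0,1]: t=0:+1/1916006400 t=1:−1/12454041600 = 1/2264371200; (3j)²=847/38760 [(8 2 8; 6 -1 -5)], sign=-1
B: triangle coeff Δ(8,2,8) = 1/348840; Σ_t [0,0]: t=0:+1/958003200 = 1/958003200; (3j)²=13/969 [(8 2 8; -3 -2 5)], sign=-1
I_A²/I_B² = (847/38760)/(13/969) = 847/520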